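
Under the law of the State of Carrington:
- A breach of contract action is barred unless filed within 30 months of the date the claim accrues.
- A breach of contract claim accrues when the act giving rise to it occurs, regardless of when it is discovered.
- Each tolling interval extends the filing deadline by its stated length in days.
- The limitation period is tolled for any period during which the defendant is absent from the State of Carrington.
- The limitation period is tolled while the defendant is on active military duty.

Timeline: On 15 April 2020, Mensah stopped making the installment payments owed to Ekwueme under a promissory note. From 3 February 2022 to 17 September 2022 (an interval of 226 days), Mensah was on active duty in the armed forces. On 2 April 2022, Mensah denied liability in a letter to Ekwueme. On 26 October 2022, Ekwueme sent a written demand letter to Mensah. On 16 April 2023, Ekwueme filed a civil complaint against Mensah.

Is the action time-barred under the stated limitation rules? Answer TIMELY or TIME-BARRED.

The claim accrued on 15 April 2020, when the wrongful act occurred.
30 months from 15 April 2020 is 15 October 2022.
The period was tolled for 226 days by the defendant's active military service (3 February 2022 to 17 September 2022), pushing the deadline to 29 May 2023.
Nothing else in the chronology tolls or restarts the period.
The 16 April 2023 filing precedes the 29 May 2023 deadline; the claim is timely.

TIMELY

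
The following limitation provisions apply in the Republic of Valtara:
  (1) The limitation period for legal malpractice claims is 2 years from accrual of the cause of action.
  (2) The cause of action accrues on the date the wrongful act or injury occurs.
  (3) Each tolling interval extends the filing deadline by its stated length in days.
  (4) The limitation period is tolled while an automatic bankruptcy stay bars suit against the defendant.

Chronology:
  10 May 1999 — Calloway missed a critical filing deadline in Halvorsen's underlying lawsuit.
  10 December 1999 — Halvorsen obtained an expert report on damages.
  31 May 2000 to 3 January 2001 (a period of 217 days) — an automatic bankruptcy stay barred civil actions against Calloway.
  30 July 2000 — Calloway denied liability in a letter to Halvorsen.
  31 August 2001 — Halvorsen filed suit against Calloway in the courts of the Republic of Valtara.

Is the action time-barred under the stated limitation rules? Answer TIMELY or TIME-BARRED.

TIMELY

The limitation period began to run on 10 May 1999.
Adding the 2 years base period to 10 May 1999 gives a deadline of 10 May 2001, before any tolling.
Because the automatic bankruptcy stay ran from 31 May 2000 to 3 January 2001, the deadline is extended by 217 days to 13 December 2001.
The other events in the timeline have no effect on the limitation period under the stated rules.
The 31 August 2001 filing precedes the 13 December 2001 deadline; the claim is timely.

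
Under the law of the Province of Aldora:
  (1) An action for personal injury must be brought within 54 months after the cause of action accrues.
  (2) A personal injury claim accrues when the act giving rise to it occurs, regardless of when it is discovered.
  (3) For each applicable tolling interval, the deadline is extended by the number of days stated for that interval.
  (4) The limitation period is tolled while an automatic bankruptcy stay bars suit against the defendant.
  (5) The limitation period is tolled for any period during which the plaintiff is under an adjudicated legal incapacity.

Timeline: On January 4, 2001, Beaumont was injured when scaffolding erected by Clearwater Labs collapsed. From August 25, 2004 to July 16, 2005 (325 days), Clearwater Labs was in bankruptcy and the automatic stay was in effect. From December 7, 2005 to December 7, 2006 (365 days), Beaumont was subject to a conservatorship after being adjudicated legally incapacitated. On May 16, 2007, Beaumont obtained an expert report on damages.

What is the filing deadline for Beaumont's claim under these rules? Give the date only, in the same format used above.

The claim accrued on January 4, 2001, when the wrongful act occurred.
Adding the 54 months base period to January 4, 2001 gives a deadline of July 4, 2005, before any tolling.
The automatic bankruptcy stay from August 25, 2004 to July 16, 2005 tolled the period for 325 days, extending the deadline to May 25, 2006.
Because the plaintiff's legal incapacity ran from December 7, 2005 to December 7, 2006, the deadline is extended by 365 days to May 25, 2007.
The other events in the timeline have no effect on the limitation period under the stated rules.

May 25, 2007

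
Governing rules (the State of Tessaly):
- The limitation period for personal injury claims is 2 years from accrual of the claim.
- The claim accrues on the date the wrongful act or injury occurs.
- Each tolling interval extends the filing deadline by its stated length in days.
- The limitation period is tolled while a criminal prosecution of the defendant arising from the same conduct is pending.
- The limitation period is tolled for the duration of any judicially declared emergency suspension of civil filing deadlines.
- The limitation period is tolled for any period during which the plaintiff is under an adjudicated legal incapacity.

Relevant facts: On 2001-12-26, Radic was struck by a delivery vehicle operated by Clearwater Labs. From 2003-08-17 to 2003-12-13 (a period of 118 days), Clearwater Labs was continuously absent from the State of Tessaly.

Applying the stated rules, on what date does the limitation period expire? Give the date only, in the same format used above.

2003-12-26

The claim accrued on 2001-12-26, when the wrongful act occurred.
2 years from 2001-12-26 is 2003-12-26.
No stated provision tolls the period for the defendant's absence, so the interval from 2003-08-17 to 2003-12-13 has no effect on the deadline.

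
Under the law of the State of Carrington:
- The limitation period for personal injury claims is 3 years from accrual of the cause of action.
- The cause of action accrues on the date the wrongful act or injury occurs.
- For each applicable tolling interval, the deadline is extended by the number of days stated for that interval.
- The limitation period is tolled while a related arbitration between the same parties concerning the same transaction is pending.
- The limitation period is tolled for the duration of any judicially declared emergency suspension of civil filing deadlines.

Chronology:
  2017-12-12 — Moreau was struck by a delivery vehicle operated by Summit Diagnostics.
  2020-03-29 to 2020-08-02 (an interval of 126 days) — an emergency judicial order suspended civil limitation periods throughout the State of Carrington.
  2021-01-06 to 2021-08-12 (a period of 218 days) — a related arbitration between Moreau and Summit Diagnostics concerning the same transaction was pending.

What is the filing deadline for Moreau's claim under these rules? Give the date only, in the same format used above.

The limitation period began to run on 2017-12-12.
The untolled deadline — 3 years after 2017-12-12 — is 2020-12-12.
The emergency suspension of filing deadlines from 2020-03-29 to 2020-08-02 tolled the period for 126 days, extending the deadline to 2021-04-17.
The pending related arbitration from 2021-01-06 to 2021-08-12 tolled the period for 218 days, extending the deadline to 2021-11-21.

2021-11-21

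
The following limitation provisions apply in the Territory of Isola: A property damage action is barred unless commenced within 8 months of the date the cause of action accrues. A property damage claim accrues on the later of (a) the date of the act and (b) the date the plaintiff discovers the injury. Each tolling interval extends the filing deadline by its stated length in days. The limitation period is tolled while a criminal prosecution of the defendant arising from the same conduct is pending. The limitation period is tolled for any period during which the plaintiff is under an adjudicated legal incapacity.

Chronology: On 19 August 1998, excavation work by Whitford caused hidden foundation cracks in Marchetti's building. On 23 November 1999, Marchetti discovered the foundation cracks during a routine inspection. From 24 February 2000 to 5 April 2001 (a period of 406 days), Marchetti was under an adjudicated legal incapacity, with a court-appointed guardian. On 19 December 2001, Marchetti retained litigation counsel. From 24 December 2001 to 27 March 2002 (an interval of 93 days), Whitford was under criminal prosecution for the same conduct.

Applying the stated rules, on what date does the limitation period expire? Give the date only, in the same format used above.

The claim accrued on 23 November 1999 — the later of the 19 August 1998 act and the 23 November 1999 discovery.
Adding the 8 months base period to 23 November 1999 gives a deadline of 23 July 2000, before any tolling.
Because the plaintiff's legal incapacity ran from 24 February 2000 to 5 April 2001, the deadline is extended by 406 days to 2 September 2001.
By the time the pending criminal prosecution began on 24 December 2001, the limitation period had already expired on 2 September 2001; that interval cannot revive it.
None of the other events listed affects the running of the period under the stated rules.

2 September 2001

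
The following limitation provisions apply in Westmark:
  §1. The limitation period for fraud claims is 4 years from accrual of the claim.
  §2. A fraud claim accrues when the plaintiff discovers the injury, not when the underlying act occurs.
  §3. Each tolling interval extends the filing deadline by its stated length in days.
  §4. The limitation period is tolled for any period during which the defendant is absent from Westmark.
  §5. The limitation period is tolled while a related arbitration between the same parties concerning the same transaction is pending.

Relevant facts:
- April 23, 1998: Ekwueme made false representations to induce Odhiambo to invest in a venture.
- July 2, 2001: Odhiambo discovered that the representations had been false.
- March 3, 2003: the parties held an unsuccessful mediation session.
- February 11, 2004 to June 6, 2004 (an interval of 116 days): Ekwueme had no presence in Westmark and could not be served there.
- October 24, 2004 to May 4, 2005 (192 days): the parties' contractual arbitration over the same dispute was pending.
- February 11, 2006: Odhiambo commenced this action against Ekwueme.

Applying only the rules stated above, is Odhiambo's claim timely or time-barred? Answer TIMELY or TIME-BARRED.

Accrual is tied to discovery, so the period began on July 2, 2001 rather than on April 23, 1998 when the act occurred.
The untolled deadline — 4 years after July 2, 2001 — is July 2, 2005.
The defendant's absence from the jurisdiction from February 11, 2004 to June 6, 2004 tolled the period for 116 days, extending the deadline to October 26, 2005.
The period was tolled for 192 days by the pending related arbitration (October 24, 2004 to May 4, 2005), pushing the deadline to May 6, 2006.
None of the other events listed affects the running of the period under the stated rules.
Filing on February 11, 2006 beat the May 6, 2006 deadline — the action is timely.

TIMELY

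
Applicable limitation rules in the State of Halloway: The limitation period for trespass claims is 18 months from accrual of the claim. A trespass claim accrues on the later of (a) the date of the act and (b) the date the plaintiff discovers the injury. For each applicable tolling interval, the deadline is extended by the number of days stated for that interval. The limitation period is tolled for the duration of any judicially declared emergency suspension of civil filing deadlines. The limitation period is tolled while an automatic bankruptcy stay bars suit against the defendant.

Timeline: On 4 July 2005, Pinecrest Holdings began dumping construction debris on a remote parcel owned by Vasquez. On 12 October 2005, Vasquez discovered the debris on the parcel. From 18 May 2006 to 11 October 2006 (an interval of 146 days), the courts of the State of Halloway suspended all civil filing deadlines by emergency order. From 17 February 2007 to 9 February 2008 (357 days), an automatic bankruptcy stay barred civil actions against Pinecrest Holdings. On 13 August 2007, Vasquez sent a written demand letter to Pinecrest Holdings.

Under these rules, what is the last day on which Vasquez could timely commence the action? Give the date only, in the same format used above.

27 August 2008

Because discovery on 12 October 2005 post-dates the 4 July 2005 act, accrual under the later-of rule falls on 12 October 2005.
The untolled deadline — 18 months after 12 October 2005 — is 12 April 2007.
The emergency suspension of filing deadlines from 18 May 2006 to 11 October 2006 tolled the period for 146 days, extending the deadline to 5 September 2007.
Because the automatic bankruptcy stay ran from 17 February 2007 to 9 February 2008, the deadline is extended by 357 days to 27 August 2008.
Nothing else in the chronology tolls or restarts the period.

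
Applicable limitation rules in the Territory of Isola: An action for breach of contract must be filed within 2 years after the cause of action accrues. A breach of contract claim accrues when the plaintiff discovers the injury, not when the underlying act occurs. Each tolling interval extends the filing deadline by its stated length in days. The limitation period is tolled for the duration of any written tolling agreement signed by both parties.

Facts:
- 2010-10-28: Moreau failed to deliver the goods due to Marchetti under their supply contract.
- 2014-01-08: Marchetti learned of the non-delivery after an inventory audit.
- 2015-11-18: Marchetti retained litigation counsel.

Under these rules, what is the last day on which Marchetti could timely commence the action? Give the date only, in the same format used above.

2016-01-08

Under the discovery rule, the claim accrued on 2014-01-08, when Marchetti discovered the injury — not on the 2010-10-28 date of the underlying act.
The untolled deadline — 2 years after 2014-01-08 — is 2016-01-08.
The other events in the timeline have no effect on the limitation period under the stated rules.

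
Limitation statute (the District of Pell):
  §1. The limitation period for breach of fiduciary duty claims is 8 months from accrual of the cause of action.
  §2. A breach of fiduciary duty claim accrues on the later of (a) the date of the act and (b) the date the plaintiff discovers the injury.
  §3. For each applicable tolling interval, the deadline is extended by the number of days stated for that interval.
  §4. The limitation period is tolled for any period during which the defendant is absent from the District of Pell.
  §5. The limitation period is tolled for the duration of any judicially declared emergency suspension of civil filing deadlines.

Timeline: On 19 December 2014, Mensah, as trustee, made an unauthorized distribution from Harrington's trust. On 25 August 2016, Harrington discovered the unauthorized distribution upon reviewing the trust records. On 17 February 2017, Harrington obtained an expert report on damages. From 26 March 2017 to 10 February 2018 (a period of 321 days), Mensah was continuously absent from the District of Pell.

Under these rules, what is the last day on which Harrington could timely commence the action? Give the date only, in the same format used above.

The claim accrued on 25 August 2016 — the later of the 19 December 2014 act and the 25 August 2016 discovery.
Adding the 8 months base period to 25 August 2016 gives a deadline of 25 April 2017, before any tolling.
The defendant's absence from the jurisdiction from 26 March 2017 to 10 February 2018 tolled the period for 321 days, extending the deadline to 12 March 2018.
The other events in the timeline have no effect on the limitation period under the stated rules.

12 March 2018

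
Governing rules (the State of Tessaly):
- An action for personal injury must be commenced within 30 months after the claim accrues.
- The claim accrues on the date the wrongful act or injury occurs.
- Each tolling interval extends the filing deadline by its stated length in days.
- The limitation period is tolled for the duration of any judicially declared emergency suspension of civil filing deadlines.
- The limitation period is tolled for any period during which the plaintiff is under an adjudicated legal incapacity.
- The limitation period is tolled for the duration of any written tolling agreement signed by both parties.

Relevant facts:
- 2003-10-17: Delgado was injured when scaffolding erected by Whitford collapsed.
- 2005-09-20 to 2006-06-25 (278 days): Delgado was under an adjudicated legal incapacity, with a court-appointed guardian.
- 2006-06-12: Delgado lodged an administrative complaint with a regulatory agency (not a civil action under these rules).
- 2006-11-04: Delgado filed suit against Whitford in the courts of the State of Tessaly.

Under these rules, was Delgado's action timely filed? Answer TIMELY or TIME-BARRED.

The claim accrued on 2003-10-17, when the wrongful act occurred.
Adding the 30 months base period to 2003-10-17 gives a deadline of 2006-04-17, before any tolling.
The plaintiff's legal incapacity from 2005-09-20 to 2006-06-25 tolled the period for 278 days, extending the deadline to 2007-01-20.
Nothing else in the chronology tolls or restarts the period.
Delgado filed on 2006-11-04, before the 2007-01-20 deadline, so the action is timely.

TIMELY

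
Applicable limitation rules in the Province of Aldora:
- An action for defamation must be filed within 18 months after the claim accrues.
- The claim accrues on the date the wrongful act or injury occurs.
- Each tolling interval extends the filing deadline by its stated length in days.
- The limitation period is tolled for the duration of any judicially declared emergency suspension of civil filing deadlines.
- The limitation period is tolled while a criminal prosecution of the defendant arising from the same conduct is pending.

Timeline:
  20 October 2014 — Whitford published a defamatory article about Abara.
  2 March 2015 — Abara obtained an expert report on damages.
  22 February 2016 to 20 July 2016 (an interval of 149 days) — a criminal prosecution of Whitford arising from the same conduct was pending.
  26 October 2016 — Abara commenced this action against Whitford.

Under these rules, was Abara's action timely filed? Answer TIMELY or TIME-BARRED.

TIME-BARRED

The limitation period began to run on 20 October 2014.
Adding the 18 months base period to 20 October 2014 gives a deadline of 20 April 2016, before any tolling.
The period was tolled for 149 days by the pending criminal prosecution (22 February 2016 to 20 July 2016), pushing the deadline to 16 September 2016.
None of the other events listed affects the running of the period under the stated rules.
Filing on 26 October 2016 missed the 16 September 2016 deadline — the action is time-barred.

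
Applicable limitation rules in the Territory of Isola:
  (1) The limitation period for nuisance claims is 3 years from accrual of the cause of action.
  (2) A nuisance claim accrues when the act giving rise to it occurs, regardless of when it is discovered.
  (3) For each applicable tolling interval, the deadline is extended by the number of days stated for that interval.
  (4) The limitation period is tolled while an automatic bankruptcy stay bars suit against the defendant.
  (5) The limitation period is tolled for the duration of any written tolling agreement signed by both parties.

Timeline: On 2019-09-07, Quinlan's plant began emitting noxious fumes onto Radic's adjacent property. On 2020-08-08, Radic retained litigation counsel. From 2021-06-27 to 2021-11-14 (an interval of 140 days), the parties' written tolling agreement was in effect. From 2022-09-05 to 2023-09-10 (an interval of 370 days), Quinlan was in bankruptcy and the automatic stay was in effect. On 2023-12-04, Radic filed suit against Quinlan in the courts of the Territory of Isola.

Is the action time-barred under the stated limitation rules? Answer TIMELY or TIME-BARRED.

The cause of action accrued on 2019-09-07, the date of the act.
3 years from 2019-09-07 is 2022-09-07.
Because the written tolling agreement ran from 2021-06-27 to 2021-11-14, the deadline is extended by 140 days to 2023-01-25.
Because the automatic bankruptcy stay ran from 2022-09-05 to 2023-09-10, the deadline is extended by 370 days to 2024-01-30.
Nothing else in the chronology tolls or restarts the period.
Radic filed on 2023-12-04, before the 2024-01-30 deadline, so the action is timely.

TIMELY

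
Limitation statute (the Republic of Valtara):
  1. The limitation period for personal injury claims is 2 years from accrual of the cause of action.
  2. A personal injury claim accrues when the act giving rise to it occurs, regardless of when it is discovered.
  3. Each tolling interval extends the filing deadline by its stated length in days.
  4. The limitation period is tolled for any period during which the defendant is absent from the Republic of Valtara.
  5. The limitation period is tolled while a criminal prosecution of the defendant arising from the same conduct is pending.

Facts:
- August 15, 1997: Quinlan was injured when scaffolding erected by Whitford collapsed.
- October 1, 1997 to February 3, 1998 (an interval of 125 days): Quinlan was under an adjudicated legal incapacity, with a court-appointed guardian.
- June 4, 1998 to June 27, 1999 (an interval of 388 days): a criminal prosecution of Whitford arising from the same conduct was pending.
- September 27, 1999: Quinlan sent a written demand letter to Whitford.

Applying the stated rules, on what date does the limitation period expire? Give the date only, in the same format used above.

The cause of action accrued on August 15, 1997, the date of the act.
The untolled deadline — 2 years after August 15, 1997 — is August 15, 1999.
The period was tolled for 388 days by the pending criminal prosecution (June 4, 1998 to June 27, 1999), pushing the deadline to September 6, 2000.
The plaintiff's legal incapacity from October 1, 1997 to February 3, 1998 does not toll the period, because no stated rule makes the plaintiff's incapacity a tolling event.
Nothing else in the chronology tolls or restarts the period.

September 6, 2000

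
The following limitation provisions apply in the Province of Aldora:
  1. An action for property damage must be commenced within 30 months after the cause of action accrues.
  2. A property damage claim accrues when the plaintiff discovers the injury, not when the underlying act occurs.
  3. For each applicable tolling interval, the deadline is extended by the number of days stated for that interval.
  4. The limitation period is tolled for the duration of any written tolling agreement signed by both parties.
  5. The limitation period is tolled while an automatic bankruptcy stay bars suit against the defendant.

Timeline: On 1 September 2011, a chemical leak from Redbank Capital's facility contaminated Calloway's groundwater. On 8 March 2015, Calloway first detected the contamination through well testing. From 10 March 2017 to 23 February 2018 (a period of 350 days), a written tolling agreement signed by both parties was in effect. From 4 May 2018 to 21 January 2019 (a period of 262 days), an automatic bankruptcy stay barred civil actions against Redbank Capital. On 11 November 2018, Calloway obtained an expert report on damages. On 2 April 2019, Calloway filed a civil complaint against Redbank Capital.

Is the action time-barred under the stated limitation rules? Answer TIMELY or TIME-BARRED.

Under the discovery rule, the claim accrued on 8 March 2015, when Calloway discovered the injury — not on the 1 September 2011 date of the underlying act.
30 months from 8 March 2015 is 8 September 2017.
The period was tolled for 350 days by the written tolling agreement (10 March 2017 to 23 February 2018), pushing the deadline to 24 August 2018.
Because the automatic bankruptcy stay ran from 4 May 2018 to 21 January 2019, the deadline is extended by 262 days to 13 May 2019.
Nothing else in the chronology tolls or restarts the period.
The 2 April 2019 filing precedes the 13 May 2019 deadline; the claim is timely.

TIMELY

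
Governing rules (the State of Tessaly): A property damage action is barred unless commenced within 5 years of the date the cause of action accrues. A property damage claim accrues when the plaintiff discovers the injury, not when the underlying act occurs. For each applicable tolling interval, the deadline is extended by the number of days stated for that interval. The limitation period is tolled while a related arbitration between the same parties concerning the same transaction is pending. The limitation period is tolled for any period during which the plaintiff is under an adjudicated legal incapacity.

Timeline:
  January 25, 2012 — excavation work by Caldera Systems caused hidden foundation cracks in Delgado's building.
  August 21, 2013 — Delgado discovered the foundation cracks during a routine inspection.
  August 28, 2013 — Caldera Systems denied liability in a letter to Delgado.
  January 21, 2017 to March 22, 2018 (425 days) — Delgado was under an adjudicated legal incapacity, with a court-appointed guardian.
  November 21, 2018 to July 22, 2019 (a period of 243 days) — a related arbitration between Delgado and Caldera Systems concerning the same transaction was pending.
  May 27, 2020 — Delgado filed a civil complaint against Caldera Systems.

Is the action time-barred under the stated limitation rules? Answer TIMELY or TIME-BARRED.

The claim did not accrue until Delgado discovered the injury on August 21, 2013; the January 25, 2012 act date does not start the clock under the stated rule.
Adding the 5 years base period to August 21, 2013 gives a deadline of August 21, 2018, before any tolling.
The period was tolled for 425 days by the plaintiff's legal incapacity (January 21, 2017 to March 22, 2018), pushing the deadline to October 20, 2019.
The period was tolled for 243 days by the pending related arbitration (November 21, 2018 to July 22, 2019), pushing the deadline to June 19, 2020.
Nothing else in the chronology tolls or restarts the period.
Filing on May 27, 2020 beat the June 19, 2020 deadline — the action is timely.

TIMELY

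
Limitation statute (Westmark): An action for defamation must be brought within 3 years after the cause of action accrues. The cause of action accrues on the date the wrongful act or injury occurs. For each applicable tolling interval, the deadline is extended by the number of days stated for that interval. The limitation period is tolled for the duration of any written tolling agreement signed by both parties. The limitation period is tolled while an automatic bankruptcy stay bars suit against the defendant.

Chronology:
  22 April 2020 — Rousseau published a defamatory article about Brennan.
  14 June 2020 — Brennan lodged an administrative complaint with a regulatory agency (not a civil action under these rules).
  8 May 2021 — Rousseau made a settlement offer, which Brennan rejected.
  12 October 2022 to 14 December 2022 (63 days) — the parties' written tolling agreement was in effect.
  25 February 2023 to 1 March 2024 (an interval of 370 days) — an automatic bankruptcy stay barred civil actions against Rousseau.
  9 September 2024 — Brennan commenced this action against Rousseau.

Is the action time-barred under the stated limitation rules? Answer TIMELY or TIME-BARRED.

TIME-BARRED

The cause of action accrued on 22 April 2020, the date of the act.
Adding the 3 years base period to 22 April 2020 gives a deadline of 22 April 2023, before any tolling.
The period was tolled for 63 days by the written tolling agreement (12 October 2022 to 14 December 2022), pushing the deadline to 24 June 2023.
Because the automatic bankruptcy stay ran from 25 February 2023 to 1 March 2024, the deadline is extended by 370 days to 28 June 2024.
The other events in the timeline have no effect on the limitation period under the stated rules.
The 9 September 2024 filing falls after the 28 June 2024 deadline; the claim is time-barred.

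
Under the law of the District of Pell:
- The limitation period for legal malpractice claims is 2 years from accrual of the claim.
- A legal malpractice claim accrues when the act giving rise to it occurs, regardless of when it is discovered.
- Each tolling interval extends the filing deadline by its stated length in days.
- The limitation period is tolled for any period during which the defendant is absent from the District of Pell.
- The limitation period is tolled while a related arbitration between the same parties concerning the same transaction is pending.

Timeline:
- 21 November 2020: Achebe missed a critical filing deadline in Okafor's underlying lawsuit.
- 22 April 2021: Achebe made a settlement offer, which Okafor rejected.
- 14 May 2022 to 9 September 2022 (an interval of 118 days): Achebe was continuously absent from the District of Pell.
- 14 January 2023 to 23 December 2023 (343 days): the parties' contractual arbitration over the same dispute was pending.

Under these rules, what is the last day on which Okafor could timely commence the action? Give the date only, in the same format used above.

25 February 2024

The claim accrued on 21 November 2020, when the wrongful act occurred.
Adding the 2 years base period to 21 November 2020 gives a deadline of 21 November 2022, before any tolling.
The defendant's absence from the jurisdiction from 14 May 2022 to 9 September 2022 tolled the period for 118 days, extending the deadline to 19 March 2023.
The period was tolled for 343 days by the pending related arbitration (14 January 2023 to 23 December 2023), pushing the deadline to 25 February 2024.
The other events in the timeline have no effect on the limitation period under the stated rules.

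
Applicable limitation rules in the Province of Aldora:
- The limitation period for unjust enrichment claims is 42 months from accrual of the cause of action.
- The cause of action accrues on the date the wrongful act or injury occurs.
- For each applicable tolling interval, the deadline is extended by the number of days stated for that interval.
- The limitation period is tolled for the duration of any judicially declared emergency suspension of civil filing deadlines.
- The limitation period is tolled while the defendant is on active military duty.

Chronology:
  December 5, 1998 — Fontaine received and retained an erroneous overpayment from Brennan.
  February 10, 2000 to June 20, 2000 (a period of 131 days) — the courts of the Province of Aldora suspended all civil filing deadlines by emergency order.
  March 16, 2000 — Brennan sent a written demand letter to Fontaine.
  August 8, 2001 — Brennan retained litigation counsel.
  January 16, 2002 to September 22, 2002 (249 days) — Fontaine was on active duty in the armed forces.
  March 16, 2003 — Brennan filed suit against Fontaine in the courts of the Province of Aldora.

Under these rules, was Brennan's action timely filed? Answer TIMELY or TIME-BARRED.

The cause of action accrued on December 5, 1998, the date of the act.
Adding the 42 months base period to December 5, 1998 gives a deadline of June 5, 2002, before any tolling.
The emergency suspension of filing deadlines from February 10, 2000 to June 20, 2000 tolled the period for 131 days, extending the deadline to October 14, 2002.
The period was tolled for 249 days by the defendant's active military service (January 16, 2002 to September 22, 2002), pushing the deadline to June 20, 2003.
The other events in the timeline have no effect on the limitation period under the stated rules.
Filing on March 16, 2003 beat the June 20, 2003 deadline — the action is timely.

TIMELY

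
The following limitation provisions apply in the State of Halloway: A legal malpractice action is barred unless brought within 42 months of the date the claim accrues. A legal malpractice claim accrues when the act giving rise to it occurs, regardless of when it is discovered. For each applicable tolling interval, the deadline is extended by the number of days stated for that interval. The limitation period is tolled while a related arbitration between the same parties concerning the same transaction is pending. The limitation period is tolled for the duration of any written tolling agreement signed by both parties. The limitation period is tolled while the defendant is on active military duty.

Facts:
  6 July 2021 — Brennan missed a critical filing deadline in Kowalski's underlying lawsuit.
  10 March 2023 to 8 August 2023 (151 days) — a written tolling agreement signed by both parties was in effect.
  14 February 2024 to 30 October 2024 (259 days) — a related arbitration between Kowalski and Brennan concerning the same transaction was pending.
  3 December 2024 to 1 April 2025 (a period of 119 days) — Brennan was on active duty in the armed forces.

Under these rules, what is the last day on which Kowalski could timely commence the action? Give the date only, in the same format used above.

19 June 2026

The claim accrued on 6 July 2021, when the wrongful act occurred.
Adding the 42 months base period to 6 July 2021 gives a deadline of 6 January 2025, before any tolling.
Because the written tolling agreement ran from 10 March 2023 to 8 August 2023, the deadline is extended by 151 days to 6 June 2025.
Because the pending related arbitration ran from 14 February 2024 to 30 October 2024, the deadline is extended by 259 days to 20 February 2026.
The defendant's active military service from 3 December 2024 to 1 April 2025 tolled the period for 119 days, extending the deadline to 19 June 2026.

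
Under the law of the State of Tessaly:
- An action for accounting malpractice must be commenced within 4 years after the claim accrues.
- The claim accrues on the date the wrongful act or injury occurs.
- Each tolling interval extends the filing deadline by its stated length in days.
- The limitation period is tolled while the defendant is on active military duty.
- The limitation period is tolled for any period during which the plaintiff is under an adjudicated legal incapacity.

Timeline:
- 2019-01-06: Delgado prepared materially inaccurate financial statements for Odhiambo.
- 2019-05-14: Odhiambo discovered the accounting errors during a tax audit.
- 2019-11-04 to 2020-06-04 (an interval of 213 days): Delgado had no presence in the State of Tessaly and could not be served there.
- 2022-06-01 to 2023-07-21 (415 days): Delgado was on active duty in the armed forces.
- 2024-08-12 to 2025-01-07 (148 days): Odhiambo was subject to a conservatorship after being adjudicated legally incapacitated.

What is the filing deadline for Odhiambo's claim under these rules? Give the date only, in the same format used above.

2024-02-25

The claim accrued on 2019-01-06, when the wrongful act occurred; under the stated occurrence rule the 2019-05-14 discovery does not delay accrual.
Adding the 4 years base period to 2019-01-06 gives a deadline of 2023-01-06, before any tolling.
The period was tolled for 415 days by the defendant's active military service (2022-06-01 to 2023-07-21), pushing the deadline to 2024-02-25.
The plaintiff's legal incapacity from 2024-08-12 to 2025-01-07 began after the period had already run on 2024-02-25, so it has no tolling effect.
Although the defendant's absence ran from 2019-11-04 to 2020-06-04, the stated rules do not make that a tolling event, so it is disregarded.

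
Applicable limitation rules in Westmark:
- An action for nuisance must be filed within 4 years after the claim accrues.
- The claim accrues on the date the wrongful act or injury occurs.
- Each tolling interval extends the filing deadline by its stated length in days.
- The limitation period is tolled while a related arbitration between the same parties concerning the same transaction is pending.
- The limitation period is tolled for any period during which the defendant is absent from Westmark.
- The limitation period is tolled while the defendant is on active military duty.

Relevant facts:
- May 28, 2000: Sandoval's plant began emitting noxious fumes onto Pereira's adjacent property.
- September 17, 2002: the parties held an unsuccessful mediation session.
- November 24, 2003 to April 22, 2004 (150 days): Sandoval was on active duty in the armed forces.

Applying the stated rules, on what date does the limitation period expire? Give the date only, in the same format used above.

October 25, 2004

The claim accrued on May 28, 2000, when the wrongful act occurred.
The untolled deadline — 4 years after May 28, 2000 — is May 28, 2004.
The period was tolled for 150 days by the defendant's active military service (November 24, 2003 to April 22, 2004), pushing the deadline to October 25, 2004.
Nothing else in the chronology tolls or restarts the period.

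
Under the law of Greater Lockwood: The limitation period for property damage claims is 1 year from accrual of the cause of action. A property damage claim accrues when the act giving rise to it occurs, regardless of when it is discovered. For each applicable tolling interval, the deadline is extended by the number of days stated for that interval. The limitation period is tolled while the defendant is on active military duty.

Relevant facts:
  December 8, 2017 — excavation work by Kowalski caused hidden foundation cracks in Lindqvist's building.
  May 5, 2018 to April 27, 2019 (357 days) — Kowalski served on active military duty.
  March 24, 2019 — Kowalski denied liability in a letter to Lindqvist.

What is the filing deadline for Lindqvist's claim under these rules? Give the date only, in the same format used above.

The claim accrued on December 8, 2017, when the wrongful act occurred.
Adding the 1 year base period to December 8, 2017 gives a deadline of December 8, 2018, before any tolling.
The defendant's active military service from May 5, 2018 to April 27, 2019 tolled the period for 357 days, extending the deadline to November 30, 2019.
None of the other events listed affects the running of the period under the stated rules.

November 30, 2019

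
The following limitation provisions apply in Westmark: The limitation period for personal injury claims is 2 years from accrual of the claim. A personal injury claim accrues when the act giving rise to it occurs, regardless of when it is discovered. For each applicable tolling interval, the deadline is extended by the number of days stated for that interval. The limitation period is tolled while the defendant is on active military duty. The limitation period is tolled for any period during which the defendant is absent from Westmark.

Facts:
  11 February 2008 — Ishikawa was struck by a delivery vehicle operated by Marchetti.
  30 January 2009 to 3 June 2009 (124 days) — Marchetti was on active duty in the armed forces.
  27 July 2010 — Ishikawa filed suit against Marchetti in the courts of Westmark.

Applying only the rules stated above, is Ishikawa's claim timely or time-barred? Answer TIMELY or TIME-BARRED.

The limitation period began to run on 11 February 2008.
2 years from 11 February 2008 is 11 February 2010.
The defendant's active military service from 30 January 2009 to 3 June 2009 tolled the period for 124 days, extending the deadline to 15 June 2010.
Filing on 27 July 2010 missed the 15 June 2010 deadline — the action is time-barred.

TIME-BARRED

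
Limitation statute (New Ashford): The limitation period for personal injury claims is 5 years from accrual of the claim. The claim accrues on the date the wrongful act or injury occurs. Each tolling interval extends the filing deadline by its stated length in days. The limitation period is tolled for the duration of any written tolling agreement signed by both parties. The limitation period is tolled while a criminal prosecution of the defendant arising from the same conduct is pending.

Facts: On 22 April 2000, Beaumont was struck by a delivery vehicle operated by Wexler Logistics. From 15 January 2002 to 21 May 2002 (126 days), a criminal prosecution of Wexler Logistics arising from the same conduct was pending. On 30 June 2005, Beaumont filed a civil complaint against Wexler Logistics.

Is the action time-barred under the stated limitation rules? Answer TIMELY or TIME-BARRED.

The claim accrued on 22 April 2000, the date of the act.
Adding the 5 years base period to 22 April 2000 gives a deadline of 22 April 2005, before any tolling.
The period was tolled for 126 days by the pending criminal prosecution (15 January 2002 to 21 May 2002), pushing the deadline to 26 August 2005.
Beaumont filed on 30 June 2005, before the 26 August 2005 deadline, so the action is timely.

TIMELY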